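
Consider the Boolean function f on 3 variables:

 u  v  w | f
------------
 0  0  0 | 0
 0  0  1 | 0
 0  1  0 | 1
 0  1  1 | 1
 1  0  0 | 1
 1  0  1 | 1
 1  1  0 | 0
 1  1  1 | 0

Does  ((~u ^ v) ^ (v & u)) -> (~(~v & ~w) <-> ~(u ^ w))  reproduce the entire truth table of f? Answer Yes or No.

Test each input against both f and the formula:
  u=0, v=0, w=0: formula gives 0, f = 0 ✓
  u=0, v=0, w=1: formula gives 0, f = 0 ✓
  u=0, v=1, w=0: formula gives 1, f = 1 ✓
  u=0, v=1, w=1: formula gives 1, f = 1 ✓
  u=1, v=0, w=0: formula gives 1, f = 1 ✓
  …
  u=1, v=1, w=0: formula gives 1, but f = 0 ✗
Row (1,1,0) is a counterexample, so the formula is not equivalent to f.

No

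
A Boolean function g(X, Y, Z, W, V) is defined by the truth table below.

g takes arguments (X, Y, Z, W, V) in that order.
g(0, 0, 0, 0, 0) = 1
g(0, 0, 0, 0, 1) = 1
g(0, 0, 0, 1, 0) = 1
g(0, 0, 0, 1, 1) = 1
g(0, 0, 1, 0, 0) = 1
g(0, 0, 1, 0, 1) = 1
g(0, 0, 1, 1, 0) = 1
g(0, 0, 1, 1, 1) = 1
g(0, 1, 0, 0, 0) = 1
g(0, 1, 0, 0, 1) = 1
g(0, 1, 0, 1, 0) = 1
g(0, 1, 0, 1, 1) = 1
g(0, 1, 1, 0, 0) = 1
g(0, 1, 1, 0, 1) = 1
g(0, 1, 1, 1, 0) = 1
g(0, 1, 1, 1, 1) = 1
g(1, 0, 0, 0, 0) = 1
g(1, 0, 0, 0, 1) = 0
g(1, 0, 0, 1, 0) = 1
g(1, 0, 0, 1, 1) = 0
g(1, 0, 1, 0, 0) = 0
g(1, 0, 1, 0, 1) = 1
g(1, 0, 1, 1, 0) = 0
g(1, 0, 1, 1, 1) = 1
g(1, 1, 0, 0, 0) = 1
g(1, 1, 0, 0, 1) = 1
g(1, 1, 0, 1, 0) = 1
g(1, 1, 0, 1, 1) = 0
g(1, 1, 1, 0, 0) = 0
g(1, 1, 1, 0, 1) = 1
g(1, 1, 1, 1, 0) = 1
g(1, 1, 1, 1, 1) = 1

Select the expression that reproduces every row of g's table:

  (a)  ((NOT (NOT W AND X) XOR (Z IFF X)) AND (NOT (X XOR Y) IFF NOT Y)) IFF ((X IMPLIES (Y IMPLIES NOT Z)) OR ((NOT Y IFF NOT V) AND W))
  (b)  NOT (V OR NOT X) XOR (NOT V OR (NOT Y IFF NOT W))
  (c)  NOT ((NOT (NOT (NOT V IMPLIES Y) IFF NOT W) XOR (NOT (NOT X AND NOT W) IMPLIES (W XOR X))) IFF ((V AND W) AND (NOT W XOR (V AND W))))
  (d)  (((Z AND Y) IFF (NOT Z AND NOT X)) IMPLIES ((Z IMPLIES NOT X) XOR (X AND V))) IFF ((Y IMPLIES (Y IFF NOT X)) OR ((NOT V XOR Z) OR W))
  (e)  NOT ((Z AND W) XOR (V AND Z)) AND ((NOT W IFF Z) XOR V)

d

(a): at (0,0,0,0,0) it gives 0, but g = 1 — eliminated.
(b): at (0,0,0,1,1) it gives 0, but g = 1 — eliminated.
(c): at (0,0,0,0,1) it gives 0, but g = 1 — eliminated.
(e): at (0,0,0,0,0) it gives 0, but g = 1 — eliminated.
(d) is the remaining candidate, and it agrees with g on all 32 inputs.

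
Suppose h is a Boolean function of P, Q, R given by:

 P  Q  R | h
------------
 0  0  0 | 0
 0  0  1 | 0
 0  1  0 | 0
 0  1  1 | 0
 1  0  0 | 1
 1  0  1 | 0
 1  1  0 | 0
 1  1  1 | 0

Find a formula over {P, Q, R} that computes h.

h is 1 on exactly one input, (1,0,0), whose minterm is P·¬Q·¬R. So h is just that conjunction.

h(P, Q, R) = (P ∧ ¬Q) ∧ ¬R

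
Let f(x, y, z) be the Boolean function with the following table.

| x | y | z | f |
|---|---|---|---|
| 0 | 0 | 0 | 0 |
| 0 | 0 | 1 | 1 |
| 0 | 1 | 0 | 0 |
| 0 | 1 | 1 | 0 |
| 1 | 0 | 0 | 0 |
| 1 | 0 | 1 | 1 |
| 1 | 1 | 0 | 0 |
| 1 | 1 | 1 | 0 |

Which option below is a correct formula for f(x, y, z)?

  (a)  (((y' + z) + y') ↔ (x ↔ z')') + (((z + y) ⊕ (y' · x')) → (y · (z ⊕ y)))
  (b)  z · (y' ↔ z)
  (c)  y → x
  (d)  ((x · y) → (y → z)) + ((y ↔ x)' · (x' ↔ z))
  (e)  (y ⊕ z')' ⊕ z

(a) disagrees with f on (0,0,0) (formula → 1, table → 0); rule it out.
(c) disagrees with f on (0,0,0) (formula → 1, table → 0); rule it out.
(d) disagrees with f on (0,0,0) (formula → 1, table → 0); rule it out.
(e) disagrees with f on (0,0,1) (formula → 0, table → 1); rule it out.
That leaves (b). Evaluating it on every row reproduces the table of f exactly.

b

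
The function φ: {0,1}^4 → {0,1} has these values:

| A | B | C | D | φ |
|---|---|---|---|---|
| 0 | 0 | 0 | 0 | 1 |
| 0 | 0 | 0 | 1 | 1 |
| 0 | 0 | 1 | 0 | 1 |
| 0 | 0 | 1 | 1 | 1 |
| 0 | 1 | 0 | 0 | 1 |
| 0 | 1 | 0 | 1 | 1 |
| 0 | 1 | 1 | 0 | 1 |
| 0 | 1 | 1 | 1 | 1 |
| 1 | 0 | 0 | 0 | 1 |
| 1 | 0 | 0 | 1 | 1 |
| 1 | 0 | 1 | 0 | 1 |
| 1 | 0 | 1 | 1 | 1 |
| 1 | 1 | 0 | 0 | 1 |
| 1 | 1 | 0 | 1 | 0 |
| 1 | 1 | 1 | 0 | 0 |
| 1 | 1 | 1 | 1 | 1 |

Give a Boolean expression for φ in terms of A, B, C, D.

φ is 0 on only 2 rows — (1,1,0,1), (1,1,1,0). Writing each as a minterm (A·B·¬C·D, A·B·C·¬D) and OR-ing them characterizes exactly where φ=0, so φ is the negation of that disjunction.

φ(A, B, C, D) = ((((A · B) · C') · D) + (((A · B) · C) · D'))'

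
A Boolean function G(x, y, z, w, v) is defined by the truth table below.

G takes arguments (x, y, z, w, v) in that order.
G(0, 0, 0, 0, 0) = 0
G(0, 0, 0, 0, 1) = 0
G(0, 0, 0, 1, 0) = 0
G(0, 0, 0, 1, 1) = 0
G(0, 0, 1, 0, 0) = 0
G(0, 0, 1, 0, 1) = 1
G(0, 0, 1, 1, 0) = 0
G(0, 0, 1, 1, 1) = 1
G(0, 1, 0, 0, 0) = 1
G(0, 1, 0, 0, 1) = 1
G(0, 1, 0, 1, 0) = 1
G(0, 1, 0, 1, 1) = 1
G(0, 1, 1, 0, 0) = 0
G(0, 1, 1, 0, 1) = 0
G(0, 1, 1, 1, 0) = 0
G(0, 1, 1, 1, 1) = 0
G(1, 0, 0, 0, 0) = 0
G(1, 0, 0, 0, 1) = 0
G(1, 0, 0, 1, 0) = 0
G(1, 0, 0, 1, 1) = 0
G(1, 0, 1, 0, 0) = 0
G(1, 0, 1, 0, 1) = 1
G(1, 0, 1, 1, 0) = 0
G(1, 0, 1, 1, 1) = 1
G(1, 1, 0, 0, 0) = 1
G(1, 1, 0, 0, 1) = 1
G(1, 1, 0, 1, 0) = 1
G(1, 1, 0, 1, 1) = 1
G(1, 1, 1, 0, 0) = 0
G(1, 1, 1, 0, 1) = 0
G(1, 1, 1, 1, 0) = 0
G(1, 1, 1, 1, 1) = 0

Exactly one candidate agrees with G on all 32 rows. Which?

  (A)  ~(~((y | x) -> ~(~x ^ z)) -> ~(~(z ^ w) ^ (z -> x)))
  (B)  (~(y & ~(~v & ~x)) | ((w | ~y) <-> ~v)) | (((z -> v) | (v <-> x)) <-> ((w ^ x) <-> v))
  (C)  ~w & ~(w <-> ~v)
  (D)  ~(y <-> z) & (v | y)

D

(A): at (0,0,1,0,1) it gives 0, but G = 1 — eliminated.
(B): at (0,0,0,0,0) it gives 1, but G = 0 — eliminated.
(C): at (0,0,0,0,0) it gives 1, but G = 0 — eliminated.
(D) is the remaining candidate, and it agrees with G on all 32 inputs.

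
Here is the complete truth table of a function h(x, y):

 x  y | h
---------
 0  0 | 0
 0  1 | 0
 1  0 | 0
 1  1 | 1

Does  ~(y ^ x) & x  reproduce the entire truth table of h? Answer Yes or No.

Test each input against both h and the formula:
  x=0, y=0: formula gives 0, h = 0 ✓
  x=0, y=1: formula gives 0, h = 0 ✓
  x=1, y=0: formula gives 0, h = 0 ✓
  x=1, y=1: formula gives 1, h = 1 ✓
All 4 rows match — the expression computes h exactly.

Yes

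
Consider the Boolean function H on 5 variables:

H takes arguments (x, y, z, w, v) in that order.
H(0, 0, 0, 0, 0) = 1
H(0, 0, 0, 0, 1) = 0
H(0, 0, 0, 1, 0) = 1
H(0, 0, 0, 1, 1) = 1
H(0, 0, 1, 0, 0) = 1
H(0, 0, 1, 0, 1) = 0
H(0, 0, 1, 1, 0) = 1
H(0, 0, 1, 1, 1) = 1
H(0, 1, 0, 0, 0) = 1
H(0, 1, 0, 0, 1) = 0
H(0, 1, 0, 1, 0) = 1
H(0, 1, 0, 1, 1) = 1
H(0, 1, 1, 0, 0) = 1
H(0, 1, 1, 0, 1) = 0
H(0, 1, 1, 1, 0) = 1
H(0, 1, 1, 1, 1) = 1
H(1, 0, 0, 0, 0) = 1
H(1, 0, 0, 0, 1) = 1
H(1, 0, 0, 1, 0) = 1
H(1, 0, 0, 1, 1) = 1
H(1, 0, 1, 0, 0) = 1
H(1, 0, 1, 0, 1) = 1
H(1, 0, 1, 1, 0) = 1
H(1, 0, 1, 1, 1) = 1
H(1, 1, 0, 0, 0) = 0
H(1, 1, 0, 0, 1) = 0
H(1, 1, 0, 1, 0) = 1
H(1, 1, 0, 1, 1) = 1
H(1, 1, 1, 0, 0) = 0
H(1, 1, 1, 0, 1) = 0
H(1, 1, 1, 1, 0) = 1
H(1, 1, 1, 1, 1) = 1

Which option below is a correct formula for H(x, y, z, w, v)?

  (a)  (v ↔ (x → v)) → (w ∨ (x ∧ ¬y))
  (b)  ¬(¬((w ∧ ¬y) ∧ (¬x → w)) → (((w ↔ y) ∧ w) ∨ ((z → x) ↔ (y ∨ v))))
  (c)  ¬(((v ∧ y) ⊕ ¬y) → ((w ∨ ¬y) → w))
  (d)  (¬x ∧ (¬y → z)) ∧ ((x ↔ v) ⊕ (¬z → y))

a

(b): at (0,0,0,1,0) it gives 0, but H = 1 — eliminated.
(c): at (0,0,0,0,1) it gives 1, but H = 0 — eliminated.
(d): at (0,0,0,0,0) it gives 0, but H = 1 — eliminated.
That leaves (a). Evaluating it on every row reproduces the table of H exactly.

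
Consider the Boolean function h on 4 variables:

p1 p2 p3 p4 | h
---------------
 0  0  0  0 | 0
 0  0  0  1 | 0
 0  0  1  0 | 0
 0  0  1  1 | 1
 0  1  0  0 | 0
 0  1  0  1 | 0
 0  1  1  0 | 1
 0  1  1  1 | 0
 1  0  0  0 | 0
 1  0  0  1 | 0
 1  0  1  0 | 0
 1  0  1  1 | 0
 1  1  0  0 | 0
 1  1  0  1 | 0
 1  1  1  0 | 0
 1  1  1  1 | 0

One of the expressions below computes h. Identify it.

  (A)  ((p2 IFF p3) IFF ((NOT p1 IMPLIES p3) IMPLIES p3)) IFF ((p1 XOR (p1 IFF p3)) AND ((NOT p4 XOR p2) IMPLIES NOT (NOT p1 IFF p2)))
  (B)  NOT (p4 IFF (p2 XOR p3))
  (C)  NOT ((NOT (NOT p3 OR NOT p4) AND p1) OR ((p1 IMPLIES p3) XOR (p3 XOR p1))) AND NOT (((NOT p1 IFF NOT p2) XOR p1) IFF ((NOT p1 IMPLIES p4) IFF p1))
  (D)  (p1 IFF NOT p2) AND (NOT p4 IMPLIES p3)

(A): at (0,0,0,0) it gives 1, but h = 0 — eliminated.
(B): at (0,0,0,1) it gives 1, but h = 0 — eliminated.
(D): at (0,0,1,1) it gives 0, but h = 1 — eliminated.
That leaves (C). Evaluating it on every row reproduces the table of h exactly.

C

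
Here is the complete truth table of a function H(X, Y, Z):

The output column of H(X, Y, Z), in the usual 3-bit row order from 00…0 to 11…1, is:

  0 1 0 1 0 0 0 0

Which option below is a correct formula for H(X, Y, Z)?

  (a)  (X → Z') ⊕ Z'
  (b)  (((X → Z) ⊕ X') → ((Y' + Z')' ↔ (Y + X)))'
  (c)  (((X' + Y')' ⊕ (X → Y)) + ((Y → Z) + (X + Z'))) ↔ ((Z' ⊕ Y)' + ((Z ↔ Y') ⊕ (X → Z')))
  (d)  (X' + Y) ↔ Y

(b): at (0,0,1) it gives 0, but H = 1 — eliminated.
(c): at (0,0,0) it gives 1, but H = 0 — eliminated.
(d): at (0,0,1) it gives 0, but H = 1 — eliminated.
(a) is the remaining candidate, and it agrees with H on all 8 inputs.

a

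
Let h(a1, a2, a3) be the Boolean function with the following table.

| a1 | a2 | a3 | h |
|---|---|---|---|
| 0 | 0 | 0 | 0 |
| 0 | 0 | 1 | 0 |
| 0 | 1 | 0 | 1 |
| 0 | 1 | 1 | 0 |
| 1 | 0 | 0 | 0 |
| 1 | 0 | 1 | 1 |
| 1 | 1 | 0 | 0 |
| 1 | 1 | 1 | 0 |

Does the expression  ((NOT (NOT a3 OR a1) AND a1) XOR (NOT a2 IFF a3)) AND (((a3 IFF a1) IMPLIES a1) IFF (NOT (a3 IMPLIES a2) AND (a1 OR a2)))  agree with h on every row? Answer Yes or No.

Test each input against both h and the formula:
  a1=0, a2=0, a3=0: formula gives 0, h = 0 ✓
  a1=0, a2=0, a3=1: formula gives 0, h = 0 ✓
  a1=0, a2=1, a3=0: formula gives 1, h = 1 ✓
  a1=0, a2=1, a3=1: formula gives 0, h = 0 ✓
  a1=1, a2=0, a3=0: formula gives 0, h = 0 ✓
  …and likewise for the remaining 3 rows.
All 8 rows match — the expression computes h exactly.

Yes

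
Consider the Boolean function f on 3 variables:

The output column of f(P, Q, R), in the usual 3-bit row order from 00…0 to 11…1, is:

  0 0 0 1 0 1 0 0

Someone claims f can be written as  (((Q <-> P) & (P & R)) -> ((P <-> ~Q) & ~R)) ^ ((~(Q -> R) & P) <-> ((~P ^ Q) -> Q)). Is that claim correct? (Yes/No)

Test each input against both f and the formula:
  P=0, Q=0, R=0: formula gives 0, f = 0 ✓
  P=0, Q=0, R=1: formula gives 0, f = 0 ✓
  P=0, Q=1, R=0: formula gives 1, but f = 0 ✗
Since they disagree at (0,1,0), the expression is not a correct formula for f.

No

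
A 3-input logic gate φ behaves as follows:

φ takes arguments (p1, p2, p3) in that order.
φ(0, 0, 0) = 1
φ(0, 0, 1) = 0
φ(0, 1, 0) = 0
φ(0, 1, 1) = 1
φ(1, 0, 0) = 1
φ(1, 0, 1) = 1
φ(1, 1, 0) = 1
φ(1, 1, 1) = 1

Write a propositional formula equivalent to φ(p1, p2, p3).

φ is 0 on only 2 rows — (0,0,1), (0,1,0). Writing each as a minterm (¬p1·¬p2·p3, ¬p1·p2·¬p3) and OR-ing them characterizes exactly where φ=0, so φ is the negation of that disjunction.

φ(p1, p2, p3) = not (((not p1 and not p2) and p3) or ((not p1 and p2) and not p3))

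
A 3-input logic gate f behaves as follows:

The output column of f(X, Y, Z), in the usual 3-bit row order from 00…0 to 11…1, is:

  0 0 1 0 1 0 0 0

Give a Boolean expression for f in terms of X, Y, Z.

f(X, Y, Z) = ((not X and Y) and not Z) or ((X and not Y) and not Z)

f=1 on 2 inputs: (0,1,0), (1,0,0). Reading each as a conjunction of literals (¬X·Y·¬Z, X·¬Y·¬Z) and taking the OR gives the canonical DNF.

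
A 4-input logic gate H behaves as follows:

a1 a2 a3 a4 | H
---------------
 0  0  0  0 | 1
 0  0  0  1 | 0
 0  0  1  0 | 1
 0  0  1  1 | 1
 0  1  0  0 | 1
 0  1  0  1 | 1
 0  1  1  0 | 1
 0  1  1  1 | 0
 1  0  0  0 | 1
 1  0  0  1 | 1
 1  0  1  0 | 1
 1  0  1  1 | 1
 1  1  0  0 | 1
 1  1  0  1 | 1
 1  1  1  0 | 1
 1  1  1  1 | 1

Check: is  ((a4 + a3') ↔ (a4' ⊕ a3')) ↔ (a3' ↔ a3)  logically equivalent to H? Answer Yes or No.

Evaluate ((a4 + a3') ↔ (a4' ⊕ a3')) ↔ (a3' ↔ a3) on each row and compare to H:
  a1=0, a2=0, a3=0, a4=0: formula gives 1, H = 1 ✓
  a1=0, a2=0, a3=0, a4=1: formula gives 0, H = 0 ✓
  a1=0, a2=0, a3=1, a4=0: formula gives 1, H = 1 ✓
  a1=0, a2=0, a3=1, a4=1: formula gives 1, H = 1 ✓
  …
  a1=0, a2=1, a3=0, a4=1: formula gives 0, but H = 1 ✗
Since they disagree at (0,1,0,1), the expression is not a correct formula for H.

No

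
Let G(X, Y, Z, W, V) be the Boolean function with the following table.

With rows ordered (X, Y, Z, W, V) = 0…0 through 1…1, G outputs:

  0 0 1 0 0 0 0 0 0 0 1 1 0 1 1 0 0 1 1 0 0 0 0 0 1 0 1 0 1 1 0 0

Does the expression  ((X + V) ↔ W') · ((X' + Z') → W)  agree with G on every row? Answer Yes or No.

Evaluate ((X + V) ↔ W') · ((X' + Z') → W) on each row and compare to G:
  X=0, Y=0, Z=0, W=0, V=0: formula gives 0, G = 0 ✓
  X=0, Y=0, Z=0, W=0, V=1: formula gives 0, G = 0 ✓
  X=0, Y=0, Z=0, W=1, V=0: formula gives 1, G = 1 ✓
  X=0, Y=0, Z=0, W=1, V=1: formula gives 0, G = 0 ✓
  …
  X=0, Y=0, Z=1, W=1, V=0: formula gives 1, but G = 0 ✗
A single disagreement suffices: at (0,0,1,1,0) they differ, so the formula does not compute G.

No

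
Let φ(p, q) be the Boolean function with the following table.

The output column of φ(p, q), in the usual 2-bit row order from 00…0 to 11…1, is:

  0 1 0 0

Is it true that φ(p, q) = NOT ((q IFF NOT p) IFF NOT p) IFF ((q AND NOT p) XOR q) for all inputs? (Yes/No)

Test each input against both φ and the formula:
  p=0, q=0: formula gives 0, φ = 0 ✓
  p=0, q=1: formula gives 1, φ = 1 ✓
  p=1, q=0: formula gives 0, φ = 0 ✓
  p=1, q=1: formula gives 0, φ = 0 ✓
No disagreement on any input; they are logically equivalent.

Yes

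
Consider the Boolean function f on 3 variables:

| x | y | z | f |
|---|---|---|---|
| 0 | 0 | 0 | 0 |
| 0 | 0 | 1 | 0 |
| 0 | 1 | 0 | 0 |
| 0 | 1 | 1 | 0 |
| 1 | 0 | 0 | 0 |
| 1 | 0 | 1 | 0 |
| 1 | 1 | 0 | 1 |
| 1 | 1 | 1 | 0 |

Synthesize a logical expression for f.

f(x, y, z) = (x · y) · z'

f is 1 on exactly one input, (1,1,0), whose minterm is x·y·¬z. So f is just that conjunction.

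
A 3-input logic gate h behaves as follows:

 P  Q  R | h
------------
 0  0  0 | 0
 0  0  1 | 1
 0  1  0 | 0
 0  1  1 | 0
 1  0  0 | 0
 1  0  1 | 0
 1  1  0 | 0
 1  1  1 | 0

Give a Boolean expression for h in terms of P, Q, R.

h is 1 on exactly one input, (0,0,1), whose minterm is ¬P·¬Q·R. So h is just that conjunction.

h(P, Q, R) = (P' · Q') · R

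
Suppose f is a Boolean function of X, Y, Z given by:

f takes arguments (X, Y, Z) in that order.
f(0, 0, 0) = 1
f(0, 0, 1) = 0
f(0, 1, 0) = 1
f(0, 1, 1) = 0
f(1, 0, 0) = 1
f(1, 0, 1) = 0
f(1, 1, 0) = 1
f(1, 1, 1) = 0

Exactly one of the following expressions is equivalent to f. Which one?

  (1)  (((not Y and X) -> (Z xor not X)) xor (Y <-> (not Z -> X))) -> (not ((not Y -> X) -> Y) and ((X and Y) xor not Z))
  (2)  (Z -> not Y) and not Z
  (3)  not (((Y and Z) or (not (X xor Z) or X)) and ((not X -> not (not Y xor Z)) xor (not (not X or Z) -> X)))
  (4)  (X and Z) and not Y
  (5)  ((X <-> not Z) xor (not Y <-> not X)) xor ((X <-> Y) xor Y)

2

(1) disagrees with f on (0,1,0) (formula → 0, table → 1); rule it out.
(3) disagrees with f on (0,0,0) (formula → 0, table → 1); rule it out.
(4) disagrees with f on (0,0,0) (formula → 0, table → 1); rule it out.
(5) disagrees with f on (0,0,0) (formula → 0, table → 1); rule it out.
That leaves (2). Evaluating it on every row reproduces the table of f exactly.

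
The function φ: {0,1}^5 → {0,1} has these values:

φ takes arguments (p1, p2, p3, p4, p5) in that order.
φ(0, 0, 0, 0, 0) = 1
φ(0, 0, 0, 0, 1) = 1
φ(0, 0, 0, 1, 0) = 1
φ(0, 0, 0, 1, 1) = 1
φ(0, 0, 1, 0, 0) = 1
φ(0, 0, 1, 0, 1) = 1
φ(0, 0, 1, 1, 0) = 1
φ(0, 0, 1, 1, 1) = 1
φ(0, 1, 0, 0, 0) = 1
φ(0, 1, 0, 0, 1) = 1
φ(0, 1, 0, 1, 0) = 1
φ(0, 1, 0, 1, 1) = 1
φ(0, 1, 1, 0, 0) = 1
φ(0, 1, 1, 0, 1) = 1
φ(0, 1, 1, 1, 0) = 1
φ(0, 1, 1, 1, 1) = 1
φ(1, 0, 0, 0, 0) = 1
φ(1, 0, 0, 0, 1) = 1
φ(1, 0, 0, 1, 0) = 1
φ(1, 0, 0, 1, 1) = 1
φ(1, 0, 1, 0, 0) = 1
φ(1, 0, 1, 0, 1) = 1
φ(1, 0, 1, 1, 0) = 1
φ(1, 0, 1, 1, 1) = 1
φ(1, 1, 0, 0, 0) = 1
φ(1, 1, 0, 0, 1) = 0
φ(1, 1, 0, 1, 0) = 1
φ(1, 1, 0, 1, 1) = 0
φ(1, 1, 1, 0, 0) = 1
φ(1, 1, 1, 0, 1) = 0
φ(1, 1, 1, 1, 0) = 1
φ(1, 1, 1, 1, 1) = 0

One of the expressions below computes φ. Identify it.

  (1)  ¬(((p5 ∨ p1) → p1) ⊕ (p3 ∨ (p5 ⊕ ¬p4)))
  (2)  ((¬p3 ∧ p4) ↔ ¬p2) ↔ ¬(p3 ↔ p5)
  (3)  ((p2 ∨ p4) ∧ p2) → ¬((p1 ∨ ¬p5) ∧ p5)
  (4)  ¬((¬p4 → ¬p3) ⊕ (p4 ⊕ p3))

3

(1) fails at (0,0,0,1,0): the formula yields 0, φ is 1.
(2) fails at (0,0,0,0,1): the formula yields 0, φ is 1.
(4) fails at (0,0,0,0,0): the formula yields 0, φ is 1.
Only (3) survives; checking it on all 32 rows confirms it matches φ.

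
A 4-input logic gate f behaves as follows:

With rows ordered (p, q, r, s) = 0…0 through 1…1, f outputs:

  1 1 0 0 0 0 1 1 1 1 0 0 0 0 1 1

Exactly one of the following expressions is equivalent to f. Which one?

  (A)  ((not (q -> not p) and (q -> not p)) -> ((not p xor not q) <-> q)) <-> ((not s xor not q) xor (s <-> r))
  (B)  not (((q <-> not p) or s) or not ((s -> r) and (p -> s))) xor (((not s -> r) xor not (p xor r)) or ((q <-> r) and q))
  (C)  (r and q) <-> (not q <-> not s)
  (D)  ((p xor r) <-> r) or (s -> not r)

(B): at (0,0,0,0) it gives 0, but f = 1 — eliminated.
(C): at (0,0,0,0) it gives 0, but f = 1 — eliminated.
(D): at (0,0,1,0) it gives 1, but f = 0 — eliminated.
That leaves (A). Evaluating it on every row reproduces the table of f exactly.

A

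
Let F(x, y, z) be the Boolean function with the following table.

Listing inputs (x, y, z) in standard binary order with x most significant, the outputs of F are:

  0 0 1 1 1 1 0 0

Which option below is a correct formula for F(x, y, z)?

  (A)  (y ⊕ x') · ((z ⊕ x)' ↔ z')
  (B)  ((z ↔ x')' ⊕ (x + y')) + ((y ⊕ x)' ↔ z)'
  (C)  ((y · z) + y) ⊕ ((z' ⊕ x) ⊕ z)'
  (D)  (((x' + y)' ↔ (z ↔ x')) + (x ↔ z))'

C

(A): at (0,0,0) it gives 1, but F = 0 — eliminated.
(B): at (0,0,0) it gives 1, but F = 0 — eliminated.
(D): at (0,0,1) it gives 1, but F = 0 — eliminated.
That leaves (C). Evaluating it on every row reproduces the table of F exactly.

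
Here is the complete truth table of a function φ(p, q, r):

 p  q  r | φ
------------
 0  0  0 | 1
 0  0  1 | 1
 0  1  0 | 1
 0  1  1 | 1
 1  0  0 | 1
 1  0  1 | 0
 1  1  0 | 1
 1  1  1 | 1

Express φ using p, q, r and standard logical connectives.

φ(p, q, r) = not ((p and not q) and r)

φ is 0 on exactly one input, (1,0,1), whose minterm is p·¬q·r. So φ is the negation of that single conjunction.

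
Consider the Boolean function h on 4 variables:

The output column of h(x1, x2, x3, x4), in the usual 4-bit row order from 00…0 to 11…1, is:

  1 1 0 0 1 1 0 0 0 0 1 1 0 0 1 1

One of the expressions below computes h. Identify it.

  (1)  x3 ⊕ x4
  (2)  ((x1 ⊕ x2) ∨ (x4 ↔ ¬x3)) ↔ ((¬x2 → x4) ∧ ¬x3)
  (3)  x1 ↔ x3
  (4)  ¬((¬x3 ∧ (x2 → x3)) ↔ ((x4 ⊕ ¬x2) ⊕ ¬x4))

3

(1): at (0,0,0,0) it gives 0, but h = 1 — eliminated.
(2): at (0,0,1,1) it gives 1, but h = 0 — eliminated.
(4): at (0,1,1,0) it gives 1, but h = 0 — eliminated.
That leaves (3). Evaluating it on every row reproduces the table of h exactly.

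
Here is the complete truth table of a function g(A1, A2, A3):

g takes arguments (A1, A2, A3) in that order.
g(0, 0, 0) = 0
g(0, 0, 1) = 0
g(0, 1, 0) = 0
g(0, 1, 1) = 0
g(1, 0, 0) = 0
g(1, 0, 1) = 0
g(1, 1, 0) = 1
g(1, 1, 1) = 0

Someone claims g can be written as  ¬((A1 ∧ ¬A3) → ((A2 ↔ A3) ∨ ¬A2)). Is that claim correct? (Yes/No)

Yes

Evaluate ¬((A1 ∧ ¬A3) → ((A2 ↔ A3) ∨ ¬A2)) on each row and compare to g:
  A1=0, A2=0, A3=0: formula gives 0, g = 0 ✓
  A1=0, A2=0, A3=1: formula gives 0, g = 0 ✓
  A1=0, A2=1, A3=0: formula gives 0, g = 0 ✓
  A1=0, A2=1, A3=1: formula gives 0, g = 0 ✓
  A1=1, A2=0, A3=0: formula gives 0, g = 0 ✓
  …and likewise for the remaining 3 rows.
All 8 rows match — the expression computes g exactly.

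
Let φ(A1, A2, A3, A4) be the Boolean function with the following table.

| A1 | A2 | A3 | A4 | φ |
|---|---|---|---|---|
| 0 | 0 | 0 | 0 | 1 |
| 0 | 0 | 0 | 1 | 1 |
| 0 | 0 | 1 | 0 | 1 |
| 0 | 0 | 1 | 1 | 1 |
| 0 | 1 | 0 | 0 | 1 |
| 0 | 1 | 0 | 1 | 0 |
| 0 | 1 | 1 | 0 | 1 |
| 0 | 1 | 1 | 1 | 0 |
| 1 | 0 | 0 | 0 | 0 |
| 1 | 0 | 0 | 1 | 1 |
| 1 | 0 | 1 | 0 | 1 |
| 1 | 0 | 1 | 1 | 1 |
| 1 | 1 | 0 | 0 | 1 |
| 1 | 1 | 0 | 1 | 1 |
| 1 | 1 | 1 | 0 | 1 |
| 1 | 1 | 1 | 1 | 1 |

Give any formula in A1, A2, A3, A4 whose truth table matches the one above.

There are just 3 zero rows: (0,1,0,1), (0,1,1,1), (1,0,0,0). Their minterms are ¬A1·A2·¬A3·A4, ¬A1·A2·A3·A4, A1·¬A2·¬A3·¬A4; the OR of those covers precisely the 0-outputs, and negating it yields φ.

φ(A1, A2, A3, A4) = not (((((not A1 and A2) and not A3) and A4) or (((not A1 and A2) and A3) and A4)) or (((A1 and not A2) and not A3) and not A4))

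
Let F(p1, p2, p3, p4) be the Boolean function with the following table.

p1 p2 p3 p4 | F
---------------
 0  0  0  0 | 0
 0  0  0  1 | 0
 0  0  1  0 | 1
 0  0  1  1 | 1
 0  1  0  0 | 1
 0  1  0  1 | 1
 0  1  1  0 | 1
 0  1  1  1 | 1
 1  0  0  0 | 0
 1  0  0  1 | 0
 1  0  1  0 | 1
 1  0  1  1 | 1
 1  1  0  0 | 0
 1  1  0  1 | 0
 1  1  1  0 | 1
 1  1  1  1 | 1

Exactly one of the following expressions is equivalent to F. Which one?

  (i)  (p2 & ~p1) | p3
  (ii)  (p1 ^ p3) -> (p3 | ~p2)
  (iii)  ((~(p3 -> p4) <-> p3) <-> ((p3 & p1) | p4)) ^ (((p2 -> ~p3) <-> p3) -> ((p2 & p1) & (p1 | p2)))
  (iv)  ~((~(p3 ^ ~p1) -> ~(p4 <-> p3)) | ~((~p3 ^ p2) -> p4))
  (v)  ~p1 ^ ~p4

i

(ii) fails at (0,0,0,0): the formula yields 1, F is 0.
(iii) fails at (0,0,0,0): the formula yields 1, F is 0.
(iv) fails at (0,0,1,0): the formula yields 0, F is 1.
(v) fails at (0,0,0,1): the formula yields 1, F is 0.
(i) is the remaining candidate, and it agrees with F on all 16 inputs.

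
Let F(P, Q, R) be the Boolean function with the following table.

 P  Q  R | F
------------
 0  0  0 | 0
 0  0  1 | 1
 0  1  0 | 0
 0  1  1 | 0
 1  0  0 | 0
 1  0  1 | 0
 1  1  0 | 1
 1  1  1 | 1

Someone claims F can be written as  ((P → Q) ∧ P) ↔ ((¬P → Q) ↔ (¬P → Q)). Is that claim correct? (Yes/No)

Check the formula against F row by row:
  P=0, Q=0, R=0: formula gives 0, F = 0 ✓
  P=0, Q=0, R=1: formula gives 0, but F = 1 ✗
Since they disagree at (0,0,1), the expression is not a correct formula for F.

No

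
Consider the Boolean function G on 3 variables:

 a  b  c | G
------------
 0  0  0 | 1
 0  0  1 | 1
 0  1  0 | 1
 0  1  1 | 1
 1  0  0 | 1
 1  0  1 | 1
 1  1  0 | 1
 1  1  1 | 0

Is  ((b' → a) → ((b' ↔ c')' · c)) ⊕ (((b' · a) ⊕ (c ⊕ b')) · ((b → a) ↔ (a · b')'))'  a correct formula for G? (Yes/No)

Check the formula against G row by row:
  a=0, b=0, c=0: formula gives 1, G = 1 ✓
  a=0, b=0, c=1: formula gives 0, but G = 1 ✗
Since they disagree at (0,0,1), the expression is not a correct formula for G.

No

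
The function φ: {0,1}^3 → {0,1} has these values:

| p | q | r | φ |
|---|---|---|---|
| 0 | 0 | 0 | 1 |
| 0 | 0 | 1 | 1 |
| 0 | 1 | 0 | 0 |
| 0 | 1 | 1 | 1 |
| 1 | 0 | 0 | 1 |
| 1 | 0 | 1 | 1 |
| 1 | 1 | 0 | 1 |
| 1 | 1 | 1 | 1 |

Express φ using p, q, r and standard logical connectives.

φ(p, q, r) = not ((not p and q) and not r)

φ is 0 on exactly one input, (0,1,0), whose minterm is ¬p·q·¬r. So φ is the negation of that single conjunction.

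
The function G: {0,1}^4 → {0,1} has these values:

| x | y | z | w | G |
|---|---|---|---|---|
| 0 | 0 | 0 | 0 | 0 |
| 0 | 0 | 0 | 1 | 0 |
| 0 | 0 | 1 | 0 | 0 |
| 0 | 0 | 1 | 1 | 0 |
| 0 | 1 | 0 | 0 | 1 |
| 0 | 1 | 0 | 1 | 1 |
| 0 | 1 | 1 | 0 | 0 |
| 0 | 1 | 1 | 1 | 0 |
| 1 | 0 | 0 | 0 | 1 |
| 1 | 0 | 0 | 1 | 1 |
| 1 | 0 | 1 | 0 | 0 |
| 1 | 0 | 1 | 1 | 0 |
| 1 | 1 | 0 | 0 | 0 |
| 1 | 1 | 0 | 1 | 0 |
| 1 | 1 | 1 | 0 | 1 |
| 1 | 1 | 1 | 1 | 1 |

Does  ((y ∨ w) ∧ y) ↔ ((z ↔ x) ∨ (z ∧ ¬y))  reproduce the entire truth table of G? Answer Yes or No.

Check the formula against G row by row:
  x=0, y=0, z=0, w=0: formula gives 0, G = 0 ✓
  x=0, y=0, z=0, w=1: formula gives 0, G = 0 ✓
  x=0, y=0, z=1, w=0: formula gives 0, G = 0 ✓
  x=0, y=0, z=1, w=1: formula gives 0, G = 0 ✓
  … (the remaining 12 rows also agree.)
No disagreement on any input; they are logically equivalent.

Yes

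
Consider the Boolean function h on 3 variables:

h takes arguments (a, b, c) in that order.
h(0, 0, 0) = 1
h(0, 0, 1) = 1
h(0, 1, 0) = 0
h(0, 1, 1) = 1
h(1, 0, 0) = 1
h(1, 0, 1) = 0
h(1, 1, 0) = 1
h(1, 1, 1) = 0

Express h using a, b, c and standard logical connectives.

h is 0 on only 3 rows — (0,1,0), (1,0,1), (1,1,1). Writing each as a minterm (¬a·b·¬c, a·¬b·c, a·b·c) and OR-ing them characterizes exactly where h=0, so h is the negation of that disjunction.

h(a, b, c) = ~((((~a & b) & ~c) | ((a & ~b) & c)) | ((a & b) & c))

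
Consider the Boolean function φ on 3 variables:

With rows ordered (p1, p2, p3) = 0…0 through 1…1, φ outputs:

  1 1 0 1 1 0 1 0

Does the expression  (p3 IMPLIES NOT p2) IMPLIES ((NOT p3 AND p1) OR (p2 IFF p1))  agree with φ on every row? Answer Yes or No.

No

Evaluate (p3 IMPLIES NOT p2) IMPLIES ((NOT p3 AND p1) OR (p2 IFF p1)) on each row and compare to φ:
  p1=0, p2=0, p3=0: formula gives 1, φ = 1 ✓
  p1=0, p2=0, p3=1: formula gives 1, φ = 1 ✓
  p1=0, p2=1, p3=0: formula gives 0, φ = 0 ✓
  p1=0, p2=1, p3=1: formula gives 1, φ = 1 ✓
  p1=1, p2=0, p3=0: formula gives 1, φ = 1 ✓
  …
  p1=1, p2=1, p3=1: formula gives 1, but φ = 0 ✗
Row (1,1,1) is a counterexample, so the formula is not equivalent to φ.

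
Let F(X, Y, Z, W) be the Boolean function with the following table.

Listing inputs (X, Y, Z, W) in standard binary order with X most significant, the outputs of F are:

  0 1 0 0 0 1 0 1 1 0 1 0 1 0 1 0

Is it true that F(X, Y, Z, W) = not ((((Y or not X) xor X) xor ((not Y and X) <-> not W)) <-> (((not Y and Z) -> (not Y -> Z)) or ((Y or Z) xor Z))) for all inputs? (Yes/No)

No

Test each input against both F and the formula:
  X=0, Y=0, Z=0, W=0: formula gives 0, F = 0 ✓
  X=0, Y=0, Z=0, W=1: formula gives 1, F = 1 ✓
  X=0, Y=0, Z=1, W=0: formula gives 0, F = 0 ✓
  X=0, Y=0, Z=1, W=1: formula gives 1, but F = 0 ✗
Row (0,0,1,1) is a counterexample, so the formula is not equivalent to F.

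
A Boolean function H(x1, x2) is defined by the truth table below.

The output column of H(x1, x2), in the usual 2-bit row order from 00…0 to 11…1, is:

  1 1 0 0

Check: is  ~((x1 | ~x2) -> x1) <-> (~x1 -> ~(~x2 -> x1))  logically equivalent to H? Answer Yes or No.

Check the formula against H row by row:
  x1=0, x2=0: formula gives 1, H = 1 ✓
  x1=0, x2=1: formula gives 1, H = 1 ✓
  x1=1, x2=0: formula gives 0, H = 0 ✓
  x1=1, x2=1: formula gives 0, H = 0 ✓
All 4 rows match — the expression computes H exactly.

Yes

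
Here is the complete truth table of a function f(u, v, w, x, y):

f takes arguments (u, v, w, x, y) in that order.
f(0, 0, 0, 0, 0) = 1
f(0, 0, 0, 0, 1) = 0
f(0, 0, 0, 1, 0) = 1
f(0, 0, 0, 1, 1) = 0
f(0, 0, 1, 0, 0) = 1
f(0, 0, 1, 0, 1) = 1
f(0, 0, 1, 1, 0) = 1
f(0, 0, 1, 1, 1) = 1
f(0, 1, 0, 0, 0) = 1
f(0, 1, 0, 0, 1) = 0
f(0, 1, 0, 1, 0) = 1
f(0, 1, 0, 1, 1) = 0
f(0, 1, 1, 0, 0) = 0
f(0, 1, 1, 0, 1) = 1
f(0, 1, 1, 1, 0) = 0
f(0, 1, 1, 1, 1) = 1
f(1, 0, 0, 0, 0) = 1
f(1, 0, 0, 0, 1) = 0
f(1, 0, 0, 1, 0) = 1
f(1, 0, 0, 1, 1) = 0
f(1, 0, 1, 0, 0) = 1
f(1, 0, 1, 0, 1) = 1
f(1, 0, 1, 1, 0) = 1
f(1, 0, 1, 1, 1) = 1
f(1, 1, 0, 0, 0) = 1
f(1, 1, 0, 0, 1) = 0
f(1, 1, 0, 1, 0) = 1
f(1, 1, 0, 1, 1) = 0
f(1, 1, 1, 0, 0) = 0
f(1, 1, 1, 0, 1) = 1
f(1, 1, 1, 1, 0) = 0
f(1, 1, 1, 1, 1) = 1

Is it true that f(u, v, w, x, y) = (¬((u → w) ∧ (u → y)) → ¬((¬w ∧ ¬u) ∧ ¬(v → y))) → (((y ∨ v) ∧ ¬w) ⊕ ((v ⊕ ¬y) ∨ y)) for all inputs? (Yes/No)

Yes

Evaluate (¬((u → w) ∧ (u → y)) → ¬((¬w ∧ ¬u) ∧ ¬(v → y))) → (((y ∨ v) ∧ ¬w) ⊕ ((v ⊕ ¬y) ∨ y)) on each row and compare to f:
  u=0, v=0, w=0, x=0, y=0: formula gives 1, f = 1 ✓
  u=0, v=0, w=0, x=0, y=1: formula gives 0, f = 0 ✓
  u=0, v=0, w=0, x=1, y=0: formula gives 1, f = 1 ✓
  u=0, v=0, w=0, x=1, y=1: formula gives 0, f = 0 ✓
  …and likewise for the remaining 28 rows.
Every row agrees, so the formula is equivalent.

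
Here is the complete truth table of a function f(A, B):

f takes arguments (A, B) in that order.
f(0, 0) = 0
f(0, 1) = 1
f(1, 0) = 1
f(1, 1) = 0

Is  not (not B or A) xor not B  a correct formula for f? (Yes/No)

Test each input against both f and the formula:
  A=0, B=0: formula gives 1, but f = 0 ✗
Row (0,0) is a counterexample, so the formula is not equivalent to f.

No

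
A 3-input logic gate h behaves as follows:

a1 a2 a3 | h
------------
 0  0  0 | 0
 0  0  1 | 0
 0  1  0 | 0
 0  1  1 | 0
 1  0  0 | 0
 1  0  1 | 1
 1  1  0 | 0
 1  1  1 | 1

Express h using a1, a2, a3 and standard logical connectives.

h=1 on 2 inputs: (1,0,1), (1,1,1). Reading each as a conjunction of literals (a1·¬a2·a3, a1·a2·a3) and taking the OR gives the canonical DNF.

h(a1, a2, a3) = ((a1 AND NOT a2) AND a3) OR ((a1 AND a2) AND a3)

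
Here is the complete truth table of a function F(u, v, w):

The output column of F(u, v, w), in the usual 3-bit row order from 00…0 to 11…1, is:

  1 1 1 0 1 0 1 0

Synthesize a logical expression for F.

F(u, v, w) = ~((((~u & v) & w) | ((u & ~v) & w)) | ((u & v) & w))

F is 0 on only 3 rows — (0,1,1), (1,0,1), (1,1,1). Writing each as a minterm (¬u·v·w, u·¬v·w, u·v·w) and OR-ing them characterizes exactly where F=0, so F is the negation of that disjunction.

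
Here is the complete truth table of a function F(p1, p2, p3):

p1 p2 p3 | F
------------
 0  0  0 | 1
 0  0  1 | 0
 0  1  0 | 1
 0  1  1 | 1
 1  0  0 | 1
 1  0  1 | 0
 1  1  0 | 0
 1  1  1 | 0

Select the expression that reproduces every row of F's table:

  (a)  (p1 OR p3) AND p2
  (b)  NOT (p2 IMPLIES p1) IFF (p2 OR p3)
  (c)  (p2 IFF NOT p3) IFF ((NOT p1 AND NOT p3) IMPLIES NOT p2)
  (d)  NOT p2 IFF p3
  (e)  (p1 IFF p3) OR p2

(a): at (0,0,0) it gives 0, but F = 1 — eliminated.
(c): at (0,0,0) it gives 0, but F = 1 — eliminated.
(d): at (0,0,0) it gives 0, but F = 1 — eliminated.
(e): at (1,0,0) it gives 0, but F = 1 — eliminated.
(b) is the remaining candidate, and it agrees with F on all 8 inputs.

b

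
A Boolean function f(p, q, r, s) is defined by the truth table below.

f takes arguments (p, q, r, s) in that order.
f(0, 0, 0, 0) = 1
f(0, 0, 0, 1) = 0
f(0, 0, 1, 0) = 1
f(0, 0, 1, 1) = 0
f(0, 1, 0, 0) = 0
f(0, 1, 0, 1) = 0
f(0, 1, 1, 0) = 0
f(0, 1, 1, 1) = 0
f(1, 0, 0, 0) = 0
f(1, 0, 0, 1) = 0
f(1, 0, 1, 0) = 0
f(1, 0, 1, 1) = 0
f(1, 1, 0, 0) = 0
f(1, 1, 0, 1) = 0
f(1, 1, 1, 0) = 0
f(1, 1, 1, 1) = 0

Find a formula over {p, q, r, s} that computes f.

f(p, q, r, s) = (((p' · q') · r') · s') + (((p' · q') · r) · s')

Collect the rows where f=1 — (0,0,0,0), (0,0,1,0) — and write one minterm per row: ¬p·¬q·¬r·¬s, ¬p·¬q·r·¬s. Their union (logical OR) reproduces the table exactly.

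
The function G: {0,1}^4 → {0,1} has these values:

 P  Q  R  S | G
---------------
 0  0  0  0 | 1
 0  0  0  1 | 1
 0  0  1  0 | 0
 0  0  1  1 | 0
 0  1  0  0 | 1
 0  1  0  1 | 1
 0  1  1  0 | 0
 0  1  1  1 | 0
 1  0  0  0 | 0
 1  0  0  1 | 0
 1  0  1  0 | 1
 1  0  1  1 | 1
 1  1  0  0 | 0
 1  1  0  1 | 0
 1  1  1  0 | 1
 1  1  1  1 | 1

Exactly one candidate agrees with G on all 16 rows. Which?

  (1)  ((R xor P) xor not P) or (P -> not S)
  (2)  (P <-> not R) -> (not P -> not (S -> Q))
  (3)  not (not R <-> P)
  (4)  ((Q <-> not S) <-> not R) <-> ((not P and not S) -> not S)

3

(1): at (0,0,1,0) it gives 1, but G = 0 — eliminated.
(2): at (0,0,1,1) it gives 1, but G = 0 — eliminated.
(4): at (0,0,0,0) it gives 0, but G = 1 — eliminated.
That leaves (3). Evaluating it on every row reproduces the table of G exactly.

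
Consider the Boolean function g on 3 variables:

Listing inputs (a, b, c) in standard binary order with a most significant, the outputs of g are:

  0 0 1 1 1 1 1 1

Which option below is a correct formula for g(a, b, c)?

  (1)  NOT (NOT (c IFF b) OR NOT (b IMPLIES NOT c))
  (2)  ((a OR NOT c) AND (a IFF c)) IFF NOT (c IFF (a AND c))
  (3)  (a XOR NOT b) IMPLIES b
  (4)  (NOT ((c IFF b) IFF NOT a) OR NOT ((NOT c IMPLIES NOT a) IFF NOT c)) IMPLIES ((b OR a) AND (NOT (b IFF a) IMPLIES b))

3

(1) disagrees with g on (0,0,0) (formula → 1, table → 0); rule it out.
(2) disagrees with g on (0,1,0) (formula → 0, table → 1); rule it out.
(4) disagrees with g on (0,0,0) (formula → 1, table → 0); rule it out.
(3) is the remaining candidate, and it agrees with g on all 8 inputs.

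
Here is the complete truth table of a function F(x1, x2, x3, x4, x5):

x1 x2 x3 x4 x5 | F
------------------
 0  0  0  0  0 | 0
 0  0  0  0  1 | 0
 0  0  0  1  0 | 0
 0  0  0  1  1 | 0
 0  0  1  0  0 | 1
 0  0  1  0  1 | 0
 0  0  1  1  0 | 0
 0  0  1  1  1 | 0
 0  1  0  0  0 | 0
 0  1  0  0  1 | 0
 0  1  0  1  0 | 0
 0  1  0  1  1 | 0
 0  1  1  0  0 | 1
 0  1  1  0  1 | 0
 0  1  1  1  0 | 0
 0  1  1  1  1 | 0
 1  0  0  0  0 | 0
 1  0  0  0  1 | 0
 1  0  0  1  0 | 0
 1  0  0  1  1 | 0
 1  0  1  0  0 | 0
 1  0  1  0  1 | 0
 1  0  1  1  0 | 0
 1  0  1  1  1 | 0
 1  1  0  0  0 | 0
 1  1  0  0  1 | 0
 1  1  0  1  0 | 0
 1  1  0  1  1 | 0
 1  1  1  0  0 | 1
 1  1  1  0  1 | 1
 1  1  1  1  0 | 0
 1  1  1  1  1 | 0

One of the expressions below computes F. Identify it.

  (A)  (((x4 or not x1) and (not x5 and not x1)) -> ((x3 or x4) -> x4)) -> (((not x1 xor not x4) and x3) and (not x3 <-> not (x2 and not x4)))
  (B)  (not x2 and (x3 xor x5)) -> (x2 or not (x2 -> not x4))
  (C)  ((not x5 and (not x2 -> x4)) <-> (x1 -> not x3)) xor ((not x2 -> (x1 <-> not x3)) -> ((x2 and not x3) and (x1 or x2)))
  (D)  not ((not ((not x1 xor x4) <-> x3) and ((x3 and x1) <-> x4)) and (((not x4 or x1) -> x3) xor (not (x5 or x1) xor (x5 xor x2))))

A

(B) disagrees with F on (0,0,0,0,0) (formula → 1, table → 0); rule it out.
(C) disagrees with F on (0,0,0,0,0) (formula → 1, table → 0); rule it out.
(D) disagrees with F on (0,0,0,1,0) (formula → 1, table → 0); rule it out.
(A) is the remaining candidate, and it agrees with F on all 32 inputs.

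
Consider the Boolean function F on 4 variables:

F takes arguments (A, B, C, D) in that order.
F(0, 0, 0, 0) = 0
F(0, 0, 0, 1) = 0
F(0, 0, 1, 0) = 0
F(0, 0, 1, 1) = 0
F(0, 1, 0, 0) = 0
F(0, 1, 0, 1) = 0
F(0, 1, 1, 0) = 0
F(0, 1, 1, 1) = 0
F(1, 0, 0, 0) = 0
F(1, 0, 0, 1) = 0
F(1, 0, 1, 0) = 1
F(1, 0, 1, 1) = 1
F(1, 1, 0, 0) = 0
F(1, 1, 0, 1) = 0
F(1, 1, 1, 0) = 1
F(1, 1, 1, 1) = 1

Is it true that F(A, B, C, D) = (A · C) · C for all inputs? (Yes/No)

Evaluate (A · C) · C on each row and compare to F:
  A=0, B=0, C=0, D=0: formula gives 0, F = 0 ✓
  A=0, B=0, C=0, D=1: formula gives 0, F = 0 ✓
  A=0, B=0, C=1, D=0: formula gives 0, F = 0 ✓
  A=0, B=0, C=1, D=1: formula gives 0, F = 0 ✓
  …and likewise for the remaining 12 rows.
Every row agrees, so the formula is equivalent.

Yes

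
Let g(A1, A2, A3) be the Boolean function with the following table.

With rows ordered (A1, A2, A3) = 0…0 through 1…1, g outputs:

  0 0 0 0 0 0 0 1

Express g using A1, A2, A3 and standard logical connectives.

The output is 1 only when every input is 1 — the AND of all inputs.

g(A1, A2, A3) = (A1 ∧ A2) ∧ A3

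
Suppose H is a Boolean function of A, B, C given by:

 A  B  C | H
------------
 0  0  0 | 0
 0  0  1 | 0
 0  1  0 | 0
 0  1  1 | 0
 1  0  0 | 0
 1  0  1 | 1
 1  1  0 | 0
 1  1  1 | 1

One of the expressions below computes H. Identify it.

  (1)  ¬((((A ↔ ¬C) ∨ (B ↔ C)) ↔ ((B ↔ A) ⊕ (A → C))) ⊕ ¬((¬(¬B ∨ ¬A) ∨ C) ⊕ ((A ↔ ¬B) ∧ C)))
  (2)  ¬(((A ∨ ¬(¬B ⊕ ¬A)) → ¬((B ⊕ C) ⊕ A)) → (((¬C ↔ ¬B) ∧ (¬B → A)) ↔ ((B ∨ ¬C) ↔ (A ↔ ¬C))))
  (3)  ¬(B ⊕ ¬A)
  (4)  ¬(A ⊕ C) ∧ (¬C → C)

4

(1) fails at (0,0,1): the formula yields 1, H is 0.
(2) fails at (1,1,0): the formula yields 1, H is 0.
(3) fails at (0,1,0): the formula yields 1, H is 0.
(4) is the remaining candidate, and it agrees with H on all 8 inputs.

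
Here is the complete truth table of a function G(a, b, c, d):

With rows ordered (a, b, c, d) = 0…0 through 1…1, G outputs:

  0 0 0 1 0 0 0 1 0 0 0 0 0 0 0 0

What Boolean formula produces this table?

G(a, b, c, d) = (((a' · b') · c) · d) + (((a' · b) · c) · d)

Collect the rows where G=1 — (0,0,1,1), (0,1,1,1) — and write one minterm per row: ¬a·¬b·c·d, ¬a·b·c·d. Their union (logical OR) reproduces the table exactly.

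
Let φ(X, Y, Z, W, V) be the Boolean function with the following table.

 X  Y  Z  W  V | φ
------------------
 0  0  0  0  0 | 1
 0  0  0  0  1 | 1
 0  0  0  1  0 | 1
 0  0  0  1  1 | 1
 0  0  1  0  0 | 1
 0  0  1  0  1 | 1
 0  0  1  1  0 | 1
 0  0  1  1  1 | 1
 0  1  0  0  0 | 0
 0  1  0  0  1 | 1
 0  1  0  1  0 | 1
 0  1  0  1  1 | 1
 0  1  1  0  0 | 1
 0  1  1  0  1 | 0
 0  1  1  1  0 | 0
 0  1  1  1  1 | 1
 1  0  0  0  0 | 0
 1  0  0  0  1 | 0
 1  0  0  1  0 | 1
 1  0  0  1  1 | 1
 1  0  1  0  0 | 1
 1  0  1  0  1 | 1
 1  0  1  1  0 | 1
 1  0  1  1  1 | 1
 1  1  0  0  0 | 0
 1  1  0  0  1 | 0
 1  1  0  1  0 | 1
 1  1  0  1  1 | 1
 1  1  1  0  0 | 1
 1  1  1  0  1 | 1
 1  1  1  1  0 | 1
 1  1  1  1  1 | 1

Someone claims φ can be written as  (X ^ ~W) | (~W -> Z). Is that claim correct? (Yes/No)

No

Test each input against both φ and the formula:
  X=0, Y=0, Z=0, W=0, V=0: formula gives 1, φ = 1 ✓
  X=0, Y=0, Z=0, W=0, V=1: formula gives 1, φ = 1 ✓
  X=0, Y=0, Z=0, W=1, V=0: formula gives 1, φ = 1 ✓
  X=0, Y=0, Z=0, W=1, V=1: formula gives 1, φ = 1 ✓
  …
  X=0, Y=1, Z=0, W=0, V=0: formula gives 1, but φ = 0 ✗
Since they disagree at (0,1,0,0,0), the expression is not a correct formula for φ.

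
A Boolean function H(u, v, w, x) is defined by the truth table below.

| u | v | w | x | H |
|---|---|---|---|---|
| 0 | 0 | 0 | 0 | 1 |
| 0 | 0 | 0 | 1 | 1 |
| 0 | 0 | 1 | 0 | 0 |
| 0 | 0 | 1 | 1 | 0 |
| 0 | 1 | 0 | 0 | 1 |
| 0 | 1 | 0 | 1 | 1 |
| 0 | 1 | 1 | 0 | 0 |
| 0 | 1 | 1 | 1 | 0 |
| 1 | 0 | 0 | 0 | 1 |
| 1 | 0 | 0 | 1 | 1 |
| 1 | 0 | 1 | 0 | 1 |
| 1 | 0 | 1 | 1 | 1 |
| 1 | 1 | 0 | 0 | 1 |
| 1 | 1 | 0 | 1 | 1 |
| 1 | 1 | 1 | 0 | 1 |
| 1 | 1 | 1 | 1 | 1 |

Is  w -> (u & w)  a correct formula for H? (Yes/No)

Yes

Test each input against both H and the formula:
  u=0, v=0, w=0, x=0: formula gives 1, H = 1 ✓
  u=0, v=0, w=0, x=1: formula gives 1, H = 1 ✓
  u=0, v=0, w=1, x=0: formula gives 0, H = 0 ✓
  u=0, v=0, w=1, x=1: formula gives 0, H = 0 ✓
  …and likewise for the remaining 12 rows.
All 16 rows match — the expression computes H exactly.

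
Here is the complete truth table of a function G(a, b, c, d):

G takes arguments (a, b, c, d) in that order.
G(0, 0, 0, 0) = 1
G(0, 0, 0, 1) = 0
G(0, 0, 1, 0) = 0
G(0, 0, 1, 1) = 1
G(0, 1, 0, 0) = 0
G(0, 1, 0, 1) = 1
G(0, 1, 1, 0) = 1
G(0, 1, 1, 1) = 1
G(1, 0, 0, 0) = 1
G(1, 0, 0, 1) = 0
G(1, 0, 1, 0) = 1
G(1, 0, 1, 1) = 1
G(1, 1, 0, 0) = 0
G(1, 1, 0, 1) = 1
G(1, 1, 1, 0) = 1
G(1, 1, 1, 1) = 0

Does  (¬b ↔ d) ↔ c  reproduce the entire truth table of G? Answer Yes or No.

No

Evaluate (¬b ↔ d) ↔ c on each row and compare to G:
  a=0, b=0, c=0, d=0: formula gives 1, G = 1 ✓
  a=0, b=0, c=0, d=1: formula gives 0, G = 0 ✓
  a=0, b=0, c=1, d=0: formula gives 0, G = 0 ✓
  a=0, b=0, c=1, d=1: formula gives 1, G = 1 ✓
  …
  a=0, b=1, c=1, d=1: formula gives 0, but G = 1 ✗
Since they disagree at (0,1,1,1), the expression is not a correct formula for G.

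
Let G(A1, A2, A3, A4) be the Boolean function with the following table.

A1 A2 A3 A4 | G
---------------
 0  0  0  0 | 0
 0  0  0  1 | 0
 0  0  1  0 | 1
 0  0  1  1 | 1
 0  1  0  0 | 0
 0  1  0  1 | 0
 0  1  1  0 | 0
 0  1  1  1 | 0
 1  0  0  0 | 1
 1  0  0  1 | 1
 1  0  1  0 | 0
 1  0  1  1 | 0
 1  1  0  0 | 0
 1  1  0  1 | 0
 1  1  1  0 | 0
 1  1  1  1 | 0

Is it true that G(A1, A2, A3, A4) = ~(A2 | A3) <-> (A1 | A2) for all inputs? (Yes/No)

Evaluate ~(A2 | A3) <-> (A1 | A2) on each row and compare to G:
  A1=0, A2=0, A3=0, A4=0: formula gives 0, G = 0 ✓
  A1=0, A2=0, A3=0, A4=1: formula gives 0, G = 0 ✓
  A1=0, A2=0, A3=1, A4=0: formula gives 1, G = 1 ✓
  A1=0, A2=0, A3=1, A4=1: formula gives 1, G = 1 ✓
  …and likewise for the remaining 12 rows.
Every row agrees, so the formula is equivalent.

Yes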